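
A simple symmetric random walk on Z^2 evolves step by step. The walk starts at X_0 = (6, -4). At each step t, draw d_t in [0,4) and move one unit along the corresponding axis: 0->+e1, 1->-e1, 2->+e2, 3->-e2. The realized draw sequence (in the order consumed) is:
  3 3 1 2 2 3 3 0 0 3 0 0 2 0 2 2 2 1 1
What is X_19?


(8, -3)

t=0: X=(6, -4), d=3 → -e2, X_1=(6, -5)
t=1: X=(6, -5), d=3 → -e2, X_2=(6, -6)
t=2: X=(6, -6), d=1 → -e1, X_3=(5, -6)
t=3: X=(5, -6), d=2 → +e2, X_4=(5, -5)
t=4: X=(5, -5), d=2 → +e2, X_5=(5, -4)
t=5: X=(5, -4), d=3 → -e2, X_6=(5, -5)
t=6: X=(5, -5), d=3 → -e2, X_7=(5, -6)
t=7: X=(5, -6), d=0 → +e1, X_8=(6, -6)
t=8: X=(6, -6), d=0 → +e1, X_9=(7, -6)
t=9: X=(7, -6), d=3 → -e2, X_10=(7, -7)
t=10: X=(7, -7), d=0 → +e1, X_11=(8, -7)
t=11: X=(8, -7), d=0 → +e1, X_12=(9, -7)
t=12: X=(9, -7), d=2 → +e2, X_13=(9, -6)
t=13: X=(9, -6), d=0 → +e1, X_14=(10, -6)
t=14: X=(10, -6), d=2 → +e2, X_15=(10, -5)
t=15: X=(10, -5), d=2 → +e2, X_16=(10, -4)
t=16: X=(10, -4), d=2 → +e2, X_17=(10, -3)
t=17: X=(10, -3), d=1 → -e1, X_18=(9, -3)
t=18: X=(9, -3), d=1 → -e1, X_19=(8, -3)


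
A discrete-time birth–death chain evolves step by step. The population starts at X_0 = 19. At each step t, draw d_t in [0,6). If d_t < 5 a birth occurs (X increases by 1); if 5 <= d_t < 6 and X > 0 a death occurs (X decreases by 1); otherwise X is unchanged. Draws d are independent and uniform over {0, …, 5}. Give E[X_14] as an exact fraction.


X can drop by at most 1 per step and X_0 = 19 > T = 14, so X_t >= 19 − t >= 5 > 0 for every t <= 14: the floor at 0 (the 'and X > 0' condition) never binds. Hence X_14 = X_0 + Σ_{t<14} Y_t with i.i.d. increments Y_t = y(d_t) ∈ {+1, −1, 0}.
Outcome values over d=0..5: [1, 1, 1, 1, 1, -1]
Σy = 4, Σy² = 6, M = 6
μ = 4/6 = 2/3,  σ² = 6/6 − (2/3)² = 5/9
E[X_14] = 19 + 14·(2/3) = 85/3

85/3


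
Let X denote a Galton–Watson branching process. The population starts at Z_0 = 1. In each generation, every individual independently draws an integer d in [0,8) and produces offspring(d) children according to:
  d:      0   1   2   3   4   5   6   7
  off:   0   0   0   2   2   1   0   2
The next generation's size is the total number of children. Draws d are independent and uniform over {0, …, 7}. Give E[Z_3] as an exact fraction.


343/512

Outcome values over d=0..7: [0, 0, 0, 2, 2, 1, 0, 2]
Σy = 7, Σy² = 13, M = 8
μ = 7/8 = 7/8,  σ² = 13/8 − (7/8)² = 55/64
E[Z_0] = 1
E[Z_1] = 7/8·E[Z_0] = 7/8
E[Z_2] = 7/8·E[Z_1] = 49/64
E[Z_3] = 7/8·E[Z_2] = 343/512


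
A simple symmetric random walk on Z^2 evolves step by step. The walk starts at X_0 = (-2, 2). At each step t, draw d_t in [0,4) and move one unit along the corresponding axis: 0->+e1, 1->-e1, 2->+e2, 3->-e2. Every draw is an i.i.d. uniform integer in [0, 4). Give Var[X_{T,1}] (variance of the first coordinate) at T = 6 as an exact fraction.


Outcome values over d=0..3: [1, -1, 0, 0]
Σy = 0, Σy² = 2, M = 4
μ = 0/4 = 0,  σ² = 2/4 − (0)² = 1/2
Independent increments: Var[X_6] = 6·σ² = 6·(1/2) = 3

3


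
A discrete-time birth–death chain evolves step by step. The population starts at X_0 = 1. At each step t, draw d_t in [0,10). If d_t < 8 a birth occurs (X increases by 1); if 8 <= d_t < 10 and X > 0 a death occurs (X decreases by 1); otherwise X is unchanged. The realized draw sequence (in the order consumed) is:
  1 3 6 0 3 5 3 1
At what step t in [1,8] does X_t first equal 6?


t=0: X=1, d=1 → birth, X_1=2
t=1: X=2, d=3 → birth, X_2=3
t=2: X=3, d=6 → birth, X_3=4
t=3: X=4, d=0 → birth, X_4=5
t=4: X=5, d=3 → birth, X_5=6
t=5: X=6, d=5 → birth, X_6=7
t=6: X=7, d=3 → birth, X_7=8
t=7: X=8, d=1 → birth, X_8=9

5


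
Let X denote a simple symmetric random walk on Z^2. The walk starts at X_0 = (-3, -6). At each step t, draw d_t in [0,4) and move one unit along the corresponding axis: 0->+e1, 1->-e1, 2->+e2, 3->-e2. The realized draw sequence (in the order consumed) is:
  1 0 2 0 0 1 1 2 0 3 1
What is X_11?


(-3, -5)

t=0: X=(-3, -6), d=1 → -e1, X_1=(-4, -6)
t=1: X=(-4, -6), d=0 → +e1, X_2=(-3, -6)
t=2: X=(-3, -6), d=2 → +e2, X_3=(-3, -5)
t=3: X=(-3, -5), d=0 → +e1, X_4=(-2, -5)
t=4: X=(-2, -5), d=0 → +e1, X_5=(-1, -5)
t=5: X=(-1, -5), d=1 → -e1, X_6=(-2, -5)
t=6: X=(-2, -5), d=1 → -e1, X_7=(-3, -5)
t=7: X=(-3, -5), d=2 → +e2, X_8=(-3, -4)
t=8: X=(-3, -4), d=0 → +e1, X_9=(-2, -4)
t=9: X=(-2, -4), d=3 → -e2, X_10=(-2, -5)
t=10: X=(-2, -5), d=1 → -e1, X_11=(-3, -5)


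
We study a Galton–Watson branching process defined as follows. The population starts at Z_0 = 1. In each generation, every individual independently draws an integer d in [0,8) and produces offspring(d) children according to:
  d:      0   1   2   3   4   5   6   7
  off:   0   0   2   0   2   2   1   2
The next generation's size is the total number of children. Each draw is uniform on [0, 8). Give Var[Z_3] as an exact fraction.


Outcome values over d=0..7: [0, 0, 2, 0, 2, 2, 1, 2]
Σy = 9, Σy² = 17, M = 8
μ = 9/8 = 9/8,  σ² = 17/8 − (9/8)² = 55/64
V_0 = 0, E_0 = 1
V_1 = 55/64·E_0 + (9/8)²·V_0 = 55/64;  E_1 = 9/8
V_2 = 55/64·E_1 + (9/8)²·V_1 = 8415/4096;  E_2 = 81/64
V_3 = 55/64·E_2 + (9/8)²·V_2 = 966735/262144;  E_3 = 729/512

966735/262144


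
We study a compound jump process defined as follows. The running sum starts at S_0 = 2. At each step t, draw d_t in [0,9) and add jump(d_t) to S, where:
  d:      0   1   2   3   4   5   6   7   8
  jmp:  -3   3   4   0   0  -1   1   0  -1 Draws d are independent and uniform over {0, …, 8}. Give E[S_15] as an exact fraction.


7

Outcome values over d=0..8: [-3, 3, 4, 0, 0, -1, 1, 0, -1]
Σy = 3, Σy² = 37, M = 9
μ = 3/9 = 1/3,  σ² = 37/9 − (1/3)² = 4
E[S_15] = 2 + 15·(1/3) = 7


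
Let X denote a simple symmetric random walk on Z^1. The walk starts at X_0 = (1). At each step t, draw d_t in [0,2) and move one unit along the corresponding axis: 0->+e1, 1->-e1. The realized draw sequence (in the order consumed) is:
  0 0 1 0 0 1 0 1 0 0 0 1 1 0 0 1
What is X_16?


t=0: X=(1), d=0 → +e1, X_1=(2)
t=1: X=(2), d=0 → +e1, X_2=(3)
t=2: X=(3), d=1 → -e1, X_3=(2)
t=3: X=(2), d=0 → +e1, X_4=(3)
t=4: X=(3), d=0 → +e1, X_5=(4)
t=5: X=(4), d=1 → -e1, X_6=(3)
t=6: X=(3), d=0 → +e1, X_7=(4)
t=7: X=(4), d=1 → -e1, X_8=(3)
t=8: X=(3), d=0 → +e1, X_9=(4)
t=9: X=(4), d=0 → +e1, X_10=(5)
t=10: X=(5), d=0 → +e1, X_11=(6)
t=11: X=(6), d=1 → -e1, X_12=(5)
t=12: X=(5), d=1 → -e1, X_13=(4)
t=13: X=(4), d=0 → +e1, X_14=(5)
t=14: X=(5), d=0 → +e1, X_15=(6)
t=15: X=(6), d=1 → -e1, X_16=(5)

(5)


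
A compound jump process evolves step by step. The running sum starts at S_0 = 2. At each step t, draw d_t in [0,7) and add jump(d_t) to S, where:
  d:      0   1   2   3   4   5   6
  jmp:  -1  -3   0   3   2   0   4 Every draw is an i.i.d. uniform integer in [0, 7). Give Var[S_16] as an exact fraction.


Outcome values over d=0..6: [-1, -3, 0, 3, 2, 0, 4]
Σy = 5, Σy² = 39, M = 7
μ = 5/7 = 5/7,  σ² = 39/7 − (5/7)² = 248/49
Independent increments: Var[S_16] = 16·σ² = 16·(248/49) = 3968/49

3968/49


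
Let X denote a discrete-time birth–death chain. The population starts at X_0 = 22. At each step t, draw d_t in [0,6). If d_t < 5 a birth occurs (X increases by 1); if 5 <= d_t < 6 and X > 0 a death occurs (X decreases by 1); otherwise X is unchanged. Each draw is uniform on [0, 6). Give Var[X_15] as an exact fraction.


25/3

X can drop by at most 1 per step and X_0 = 22 > T = 15, so X_t >= 22 − t >= 7 > 0 for every t <= 15: the floor at 0 (the 'and X > 0' condition) never binds. Hence X_15 = X_0 + Σ_{t<15} Y_t with i.i.d. increments Y_t = y(d_t) ∈ {+1, −1, 0}.
Outcome values over d=0..5: [1, 1, 1, 1, 1, -1]
Σy = 4, Σy² = 6, M = 6
μ = 4/6 = 2/3,  σ² = 6/6 − (2/3)² = 5/9
Independent increments: Var[X_15] = 15·σ² = 15·(5/9) = 25/3


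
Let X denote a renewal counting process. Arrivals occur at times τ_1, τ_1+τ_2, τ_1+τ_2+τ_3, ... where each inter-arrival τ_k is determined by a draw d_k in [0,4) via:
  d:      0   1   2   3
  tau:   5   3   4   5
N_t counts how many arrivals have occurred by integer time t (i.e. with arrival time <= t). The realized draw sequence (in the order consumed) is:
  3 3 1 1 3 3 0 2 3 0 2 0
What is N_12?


draw d_1=3: τ_1=5, arrival time A_1=5
draw d_2=3: τ_2=5, arrival time A_2=10
draw d_3=1: τ_3=3, arrival time A_3=13
draw d_4=1: τ_4=3, arrival time A_4=16
draw d_5=3: τ_5=5, arrival time A_5=21
draw d_6=3: τ_6=5, arrival time A_6=26
draw d_7=0: τ_7=5, arrival time A_7=31
draw d_8=2: τ_8=4, arrival time A_8=35
draw d_9=3: τ_9=5, arrival time A_9=40
draw d_10=0: τ_10=5, arrival time A_10=45
draw d_11=2: τ_11=4, arrival time A_11=49
draw d_12=0: τ_12=5, arrival time A_12=54
N_t over t=0..12: 0:0 1:0 2:0 3:0 4:0 5:1 6:1 7:1 8:1 9:1 10:2 11:2 12:2

2


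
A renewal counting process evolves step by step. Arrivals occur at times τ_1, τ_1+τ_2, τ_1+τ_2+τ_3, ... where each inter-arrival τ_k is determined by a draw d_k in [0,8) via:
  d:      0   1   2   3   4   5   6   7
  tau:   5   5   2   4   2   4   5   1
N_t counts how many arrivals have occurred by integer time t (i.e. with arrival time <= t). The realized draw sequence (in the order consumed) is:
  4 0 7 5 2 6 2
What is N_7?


draw d_1=4: τ_1=2, arrival time A_1=2
draw d_2=0: τ_2=5, arrival time A_2=7
draw d_3=7: τ_3=1, arrival time A_3=8
draw d_4=5: τ_4=4, arrival time A_4=12
draw d_5=2: τ_5=2, arrival time A_5=14
draw d_6=6: τ_6=5, arrival time A_6=19
draw d_7=2: τ_7=2, arrival time A_7=21
N_t over t=0..7: 0:0 1:0 2:1 3:1 4:1 5:1 6:1 7:2

2


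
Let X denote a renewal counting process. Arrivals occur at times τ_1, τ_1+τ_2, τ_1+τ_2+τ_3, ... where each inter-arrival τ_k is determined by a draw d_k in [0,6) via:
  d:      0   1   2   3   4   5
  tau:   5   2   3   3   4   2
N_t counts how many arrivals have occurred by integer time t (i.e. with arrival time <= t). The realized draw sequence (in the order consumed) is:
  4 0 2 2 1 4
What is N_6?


draw d_1=4: τ_1=4, arrival time A_1=4
draw d_2=0: τ_2=5, arrival time A_2=9
draw d_3=2: τ_3=3, arrival time A_3=12
draw d_4=2: τ_4=3, arrival time A_4=15
draw d_5=1: τ_5=2, arrival time A_5=17
draw d_6=4: τ_6=4, arrival time A_6=21
N_t over t=0..6: 0:0 1:0 2:0 3:0 4:1 5:1 6:1

1


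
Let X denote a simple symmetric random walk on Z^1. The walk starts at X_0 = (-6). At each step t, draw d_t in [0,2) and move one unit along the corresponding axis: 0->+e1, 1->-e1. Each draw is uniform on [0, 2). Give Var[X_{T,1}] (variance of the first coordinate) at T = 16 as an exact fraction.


16

Outcome values over d=0..1: [1, -1]
Σy = 0, Σy² = 2, M = 2
μ = 0/2 = 0,  σ² = 2/2 − (0)² = 1
Independent increments: Var[X_16] = 16·σ² = 16·(1) = 16


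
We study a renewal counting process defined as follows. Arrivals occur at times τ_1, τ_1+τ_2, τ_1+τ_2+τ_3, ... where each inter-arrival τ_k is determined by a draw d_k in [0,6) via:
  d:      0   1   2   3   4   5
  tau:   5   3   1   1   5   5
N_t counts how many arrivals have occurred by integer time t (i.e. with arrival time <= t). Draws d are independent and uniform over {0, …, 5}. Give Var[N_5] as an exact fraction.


Inter-arrival values over d=0..5: [5, 3, 1, 1, 5, 5]
Each d has probability 1/6, so the pmf of τ is: f(1) = 1/3, f(3) = 1/6, f(5) = 1/2
Let p_n(j) = P(N_n = j), with p_0 = [1]. Condition on τ_1: p_n(0) = P(τ > n), and for j >= 1, p_n(j) = Σ_{k<=n} f(k)·p_{n−k}(j−1)
p_1 = [2/3, 1/3]  (j = 0..1)
p_2 = [2/3, 2/9, 1/9]  (j = 0..2)
p_3 = [1/2, 7/18, 2/27, 1/27]  (j = 0..3)
p_4 = [1/2, 5/18, 5/27, 2/81, 1/81]  (j = 0..4)
p_5 = [0, 7/9, 7/54, 13/162, 2/243, 1/243]  (j = 0..5)
E[N_5] = Σ j·p_5(j) = 647/486;  E[N_5²] = Σ j²·p_5(j) = 365/162
Var[N_5] = 365/162 − (647/486)² = 113561/236196

113561/236196


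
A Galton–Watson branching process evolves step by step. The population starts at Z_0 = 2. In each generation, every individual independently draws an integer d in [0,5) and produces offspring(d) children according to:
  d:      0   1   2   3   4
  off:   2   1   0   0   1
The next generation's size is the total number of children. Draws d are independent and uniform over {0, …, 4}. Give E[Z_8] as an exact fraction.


131072/390625

Outcome values over d=0..4: [2, 1, 0, 0, 1]
Σy = 4, Σy² = 6, M = 5
μ = 4/5 = 4/5,  σ² = 6/5 − (4/5)² = 14/25
E[Z_0] = 2
E[Z_1] = 4/5·E[Z_0] = 8/5
E[Z_2] = 4/5·E[Z_1] = 32/25
E[Z_3] = 4/5·E[Z_2] = 128/125
E[Z_4] = 4/5·E[Z_3] = 512/625
E[Z_5] = 4/5·E[Z_4] = 2048/3125
E[Z_6] = 4/5·E[Z_5] = 8192/15625
E[Z_7] = 4/5·E[Z_6] = 32768/78125
E[Z_8] = 4/5·E[Z_7] = 131072/390625


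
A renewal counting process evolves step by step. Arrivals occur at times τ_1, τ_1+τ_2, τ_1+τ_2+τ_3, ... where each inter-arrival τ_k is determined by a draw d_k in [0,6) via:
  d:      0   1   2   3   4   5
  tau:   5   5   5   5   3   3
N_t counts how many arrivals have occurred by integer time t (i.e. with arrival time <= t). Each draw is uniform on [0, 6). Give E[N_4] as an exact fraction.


1/3

Inter-arrival values over d=0..5: [5, 5, 5, 5, 3, 3]
Each d has probability 1/6, so the pmf of τ is: f(3) = 1/3, f(5) = 2/3
Renewal equation for m(n) = E[N_n]: condition on τ_1 = k (if k <= n, one arrival plus a fresh copy on the remaining n−k steps): m(n) = F(n) + Σ_{k<=n} f(k)·m(n−k), where F(n) = P(τ <= n) and m(0) = 0
m(1) = F(1) = 0
m(2) = F(2) = 0
m(3) = F(3) = 1/3
m(4) = F(4) = 1/3
E[N_4] = m(4) = 1/3


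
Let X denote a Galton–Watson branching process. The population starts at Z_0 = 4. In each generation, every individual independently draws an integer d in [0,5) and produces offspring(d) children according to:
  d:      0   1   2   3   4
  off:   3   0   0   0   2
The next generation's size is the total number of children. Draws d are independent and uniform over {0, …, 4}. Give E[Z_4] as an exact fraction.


4

Outcome values over d=0..4: [3, 0, 0, 0, 2]
Σy = 5, Σy² = 13, M = 5
μ = 5/5 = 1,  σ² = 13/5 − (1)² = 8/5
E[Z_0] = 4
E[Z_1] = 1·E[Z_0] = 4
E[Z_2] = 1·E[Z_1] = 4
E[Z_3] = 1·E[Z_2] = 4
E[Z_4] = 1·E[Z_3] = 4


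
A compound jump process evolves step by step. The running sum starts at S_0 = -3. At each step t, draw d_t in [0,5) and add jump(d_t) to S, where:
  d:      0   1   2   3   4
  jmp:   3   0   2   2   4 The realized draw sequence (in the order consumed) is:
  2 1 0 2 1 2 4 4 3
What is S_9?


t=0: S=-3, d=2, jump=2, S_1=-1
t=1: S=-1, d=1, jump=0, S_2=-1
t=2: S=-1, d=0, jump=3, S_3=2
t=3: S=2, d=2, jump=2, S_4=4
t=4: S=4, d=1, jump=0, S_5=4
t=5: S=4, d=2, jump=2, S_6=6
t=6: S=6, d=4, jump=4, S_7=10
t=7: S=10, d=4, jump=4, S_8=14
t=8: S=14, d=3, jump=2, S_9=16

16


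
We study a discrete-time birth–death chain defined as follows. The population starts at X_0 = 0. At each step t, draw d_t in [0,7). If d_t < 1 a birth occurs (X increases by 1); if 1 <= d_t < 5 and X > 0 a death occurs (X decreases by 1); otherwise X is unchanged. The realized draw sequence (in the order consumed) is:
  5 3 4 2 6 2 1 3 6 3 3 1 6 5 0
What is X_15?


t=0: X=0, d=5 → hold, X_1=0
t=1: X=0, d=3 → hold, X_2=0
t=2: X=0, d=4 → hold, X_3=0
t=3: X=0, d=2 → hold, X_4=0
t=4: X=0, d=6 → hold, X_5=0
t=5: X=0, d=2 → hold, X_6=0
t=6: X=0, d=1 → hold, X_7=0
t=7: X=0, d=3 → hold, X_8=0
t=8: X=0, d=6 → hold, X_9=0
t=9: X=0, d=3 → hold, X_10=0
t=10: X=0, d=3 → hold, X_11=0
t=11: X=0, d=1 → hold, X_12=0
t=12: X=0, d=6 → hold, X_13=0
t=13: X=0, d=5 → hold, X_14=0
t=14: X=0, d=0 → birth, X_15=1

1


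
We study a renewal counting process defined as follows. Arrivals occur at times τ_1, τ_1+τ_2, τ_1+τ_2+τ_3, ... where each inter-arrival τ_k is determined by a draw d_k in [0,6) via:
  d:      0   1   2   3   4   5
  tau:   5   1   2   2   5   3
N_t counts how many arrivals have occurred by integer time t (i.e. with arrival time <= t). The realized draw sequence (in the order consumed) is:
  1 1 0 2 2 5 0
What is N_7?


3

draw d_1=1: τ_1=1, arrival time A_1=1
draw d_2=1: τ_2=1, arrival time A_2=2
draw d_3=0: τ_3=5, arrival time A_3=7
draw d_4=2: τ_4=2, arrival time A_4=9
draw d_5=2: τ_5=2, arrival time A_5=11
draw d_6=5: τ_6=3, arrival time A_6=14
draw d_7=0: τ_7=5, arrival time A_7=19
N_t over t=0..7: 0:0 1:1 2:2 3:2 4:2 5:2 6:2 7:3


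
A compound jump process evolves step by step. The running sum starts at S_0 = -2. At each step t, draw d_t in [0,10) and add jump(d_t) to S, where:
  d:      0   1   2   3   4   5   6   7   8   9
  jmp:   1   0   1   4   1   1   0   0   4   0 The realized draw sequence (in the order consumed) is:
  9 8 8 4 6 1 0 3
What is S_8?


12

t=0: S=-2, d=9, jump=0, S_1=-2
t=1: S=-2, d=8, jump=4, S_2=2
t=2: S=2, d=8, jump=4, S_3=6
t=3: S=6, d=4, jump=1, S_4=7
t=4: S=7, d=6, jump=0, S_5=7
t=5: S=7, d=1, jump=0, S_6=7
t=6: S=7, d=0, jump=1, S_7=8
t=7: S=8, d=3, jump=4, S_8=12


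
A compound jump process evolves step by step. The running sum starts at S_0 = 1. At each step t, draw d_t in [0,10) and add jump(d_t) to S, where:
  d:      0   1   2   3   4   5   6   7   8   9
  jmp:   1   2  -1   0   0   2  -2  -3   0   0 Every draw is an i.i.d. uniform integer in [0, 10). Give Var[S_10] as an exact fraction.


Outcome values over d=0..9: [1, 2, -1, 0, 0, 2, -2, -3, 0, 0]
Σy = -1, Σy² = 23, M = 10
μ = -1/10 = -1/10,  σ² = 23/10 − (-1/10)² = 229/100
Independent increments: Var[S_10] = 10·σ² = 10·(229/100) = 229/10

229/10


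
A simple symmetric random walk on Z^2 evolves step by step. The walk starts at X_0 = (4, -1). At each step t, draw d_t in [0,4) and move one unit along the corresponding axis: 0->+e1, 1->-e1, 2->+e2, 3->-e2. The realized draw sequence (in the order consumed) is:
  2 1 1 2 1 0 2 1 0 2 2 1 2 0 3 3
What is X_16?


(2, 3)

t=0: X=(4, -1), d=2 → +e2, X_1=(4, 0)
t=1: X=(4, 0), d=1 → -e1, X_2=(3, 0)
t=2: X=(3, 0), d=1 → -e1, X_3=(2, 0)
t=3: X=(2, 0), d=2 → +e2, X_4=(2, 1)
t=4: X=(2, 1), d=1 → -e1, X_5=(1, 1)
t=5: X=(1, 1), d=0 → +e1, X_6=(2, 1)
t=6: X=(2, 1), d=2 → +e2, X_7=(2, 2)
t=7: X=(2, 2), d=1 → -e1, X_8=(1, 2)
t=8: X=(1, 2), d=0 → +e1, X_9=(2, 2)
t=9: X=(2, 2), d=2 → +e2, X_10=(2, 3)
t=10: X=(2, 3), d=2 → +e2, X_11=(2, 4)
t=11: X=(2, 4), d=1 → -e1, X_12=(1, 4)
t=12: X=(1, 4), d=2 → +e2, X_13=(1, 5)
t=13: X=(1, 5), d=0 → +e1, X_14=(2, 5)
t=14: X=(2, 5), d=3 → -e2, X_15=(2, 4)
t=15: X=(2, 4), d=3 → -e2, X_16=(2, 3)


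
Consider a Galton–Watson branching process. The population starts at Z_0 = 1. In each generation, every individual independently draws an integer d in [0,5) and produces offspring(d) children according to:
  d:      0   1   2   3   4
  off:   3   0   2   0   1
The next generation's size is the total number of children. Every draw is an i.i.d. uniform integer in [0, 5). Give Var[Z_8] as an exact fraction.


12268389475584/152587890625

Outcome values over d=0..4: [3, 0, 2, 0, 1]
Σy = 6, Σy² = 14, M = 5
μ = 6/5 = 6/5,  σ² = 14/5 − (6/5)² = 34/25
V_0 = 0, E_0 = 1
V_1 = 34/25·E_0 + (6/5)²·V_0 = 34/25;  E_1 = 6/5
V_2 = 34/25·E_1 + (6/5)²·V_1 = 2244/625;  E_2 = 36/25
V_3 = 34/25·E_2 + (6/5)²·V_2 = 111384/15625;  E_3 = 216/125
V_4 = 34/25·E_3 + (6/5)²·V_3 = 4927824/390625;  E_4 = 1296/625
V_5 = 34/25·E_4 + (6/5)²·V_4 = 204941664/9765625;  E_5 = 7776/3125
V_6 = 34/25·E_5 + (6/5)²·V_5 = 8204099904/244140625;  E_6 = 46656/15625
V_7 = 34/25·E_6 + (6/5)²·V_6 = 320133596544/6103515625;  E_7 = 279936/78125
V_8 = 34/25·E_7 + (6/5)²·V_7 = 12268389475584/152587890625;  E_8 = 1679616/390625


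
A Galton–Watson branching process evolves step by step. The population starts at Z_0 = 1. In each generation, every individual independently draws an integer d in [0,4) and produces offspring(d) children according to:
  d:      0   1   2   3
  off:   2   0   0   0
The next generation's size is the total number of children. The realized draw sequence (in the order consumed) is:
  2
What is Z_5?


gen 0: Z_0=1, draws=[2], offspring=[0], Z_1=0
gen 1: Z_1=0, draws=[], offspring=[], Z_2=0
gen 2: Z_2=0, draws=[], offspring=[], Z_3=0
gen 3: Z_3=0, draws=[], offspring=[], Z_4=0
gen 4: Z_4=0, draws=[], offspring=[], Z_5=0

0


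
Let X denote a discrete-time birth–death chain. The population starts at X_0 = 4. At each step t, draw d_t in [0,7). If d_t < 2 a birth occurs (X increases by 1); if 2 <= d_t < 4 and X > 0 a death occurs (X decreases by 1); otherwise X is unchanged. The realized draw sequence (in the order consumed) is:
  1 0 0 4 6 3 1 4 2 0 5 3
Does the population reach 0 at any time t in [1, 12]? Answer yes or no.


no

t=0: X=4, d=1 → birth, X_1=5
t=1: X=5, d=0 → birth, X_2=6
t=2: X=6, d=0 → birth, X_3=7
t=3: X=7, d=4 → hold, X_4=7
t=4: X=7, d=6 → hold, X_5=7
t=5: X=7, d=3 → death, X_6=6
t=6: X=6, d=1 → birth, X_7=7
t=7: X=7, d=4 → hold, X_8=7
t=8: X=7, d=2 → death, X_9=6
t=9: X=6, d=0 → birth, X_10=7
t=10: X=7, d=5 → hold, X_11=7
t=11: X=7, d=3 → death, X_12=6


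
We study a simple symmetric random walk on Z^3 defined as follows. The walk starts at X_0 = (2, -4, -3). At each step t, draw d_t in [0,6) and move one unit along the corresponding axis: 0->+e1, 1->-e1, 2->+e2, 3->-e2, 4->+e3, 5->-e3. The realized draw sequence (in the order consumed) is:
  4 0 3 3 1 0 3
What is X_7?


(3, -7, -2)

t=0: X=(2, -4, -3), d=4 → +e3, X_1=(2, -4, -2)
t=1: X=(2, -4, -2), d=0 → +e1, X_2=(3, -4, -2)
t=2: X=(3, -4, -2), d=3 → -e2, X_3=(3, -5, -2)
t=3: X=(3, -5, -2), d=3 → -e2, X_4=(3, -6, -2)
t=4: X=(3, -6, -2), d=1 → -e1, X_5=(2, -6, -2)
t=5: X=(2, -6, -2), d=0 → +e1, X_6=(3, -6, -2)
t=6: X=(3, -6, -2), d=3 → -e2, X_7=(3, -7, -2)


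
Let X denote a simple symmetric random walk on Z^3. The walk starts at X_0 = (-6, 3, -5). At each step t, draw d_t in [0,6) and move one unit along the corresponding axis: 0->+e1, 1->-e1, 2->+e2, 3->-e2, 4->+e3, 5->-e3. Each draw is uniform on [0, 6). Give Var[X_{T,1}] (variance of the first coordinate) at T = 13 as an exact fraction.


13/3

Outcome values over d=0..5: [1, -1, 0, 0, 0, 0]
Σy = 0, Σy² = 2, M = 6
μ = 0/6 = 0,  σ² = 2/6 − (0)² = 1/3
Independent increments: Var[X_13] = 13·σ² = 13·(1/3) = 13/3


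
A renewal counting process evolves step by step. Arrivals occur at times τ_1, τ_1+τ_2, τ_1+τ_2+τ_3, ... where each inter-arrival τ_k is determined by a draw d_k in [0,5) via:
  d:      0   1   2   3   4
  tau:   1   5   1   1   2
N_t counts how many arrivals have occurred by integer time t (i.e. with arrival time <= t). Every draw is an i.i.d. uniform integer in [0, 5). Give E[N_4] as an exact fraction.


1251/625

Inter-arrival values over d=0..4: [1, 5, 1, 1, 2]
Each d has probability 1/5, so the pmf of τ is: f(1) = 3/5, f(2) = 1/5, f(5) = 1/5
Renewal equation for m(n) = E[N_n]: condition on τ_1 = k (if k <= n, one arrival plus a fresh copy on the remaining n−k steps): m(n) = F(n) + Σ_{k<=n} f(k)·m(n−k), where F(n) = P(τ <= n) and m(0) = 0
m(1) = F(1) = 3/5
m(2) = F(2) + f(1)·m(1) = 4/5 + 3/5·3/5 = 29/25
m(3) = F(3) + f(1)·m(2) + f(2)·m(1) = 4/5 + 3/5·29/25 + 1/5·3/5 = 202/125
m(4) = F(4) + f(1)·m(3) + f(2)·m(2) = 4/5 + 3/5·202/125 + 1/5·29/25 = 1251/625
E[N_4] = m(4) = 1251/625


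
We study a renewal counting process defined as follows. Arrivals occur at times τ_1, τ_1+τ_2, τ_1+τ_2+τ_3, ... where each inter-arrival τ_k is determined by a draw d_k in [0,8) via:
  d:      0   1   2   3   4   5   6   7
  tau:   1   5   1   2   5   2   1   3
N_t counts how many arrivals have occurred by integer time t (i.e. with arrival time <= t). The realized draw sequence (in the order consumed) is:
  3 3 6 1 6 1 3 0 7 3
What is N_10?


4

draw d_1=3: τ_1=2, arrival time A_1=2
draw d_2=3: τ_2=2, arrival time A_2=4
draw d_3=6: τ_3=1, arrival time A_3=5
draw d_4=1: τ_4=5, arrival time A_4=10
draw d_5=6: τ_5=1, arrival time A_5=11
draw d_6=1: τ_6=5, arrival time A_6=16
draw d_7=3: τ_7=2, arrival time A_7=18
draw d_8=0: τ_8=1, arrival time A_8=19
draw d_9=7: τ_9=3, arrival time A_9=22
draw d_10=3: τ_10=2, arrival time A_10=24
N_t over t=0..10: 0:0 1:0 2:1 3:1 4:2 5:3 6:3 7:3 8:3 9:3 10:4


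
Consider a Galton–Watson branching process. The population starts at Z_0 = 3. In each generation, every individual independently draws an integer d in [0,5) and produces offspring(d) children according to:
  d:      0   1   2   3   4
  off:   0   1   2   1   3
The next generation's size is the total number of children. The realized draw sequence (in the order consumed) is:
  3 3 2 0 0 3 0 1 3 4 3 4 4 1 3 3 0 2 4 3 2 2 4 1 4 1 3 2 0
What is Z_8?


gen 0: Z_0=3, draws=[3, 3, 2], offspring=[1, 1, 2], Z_1=4
gen 1: Z_1=4, draws=[0, 0, 3, 0], offspring=[0, 0, 1, 0], Z_2=1
gen 2: Z_2=1, draws=[1], offspring=[1], Z_3=1
gen 3: Z_3=1, draws=[3], offspring=[1], Z_4=1
gen 4: Z_4=1, draws=[4], offspring=[3], Z_5=3
gen 5: Z_5=3, draws=[3, 4, 4], offspring=[1, 3, 3], Z_6=7
gen 6: Z_6=7, draws=[1, 3, 3, 0, 2, 4, 3], offspring=[1, 1, 1, 0, 2, 3, 1], Z_7=9
gen 7: Z_7=9, draws=[2, 2, 4, 1, 4, 1, 3, 2, 0], offspring=[2, 2, 3, 1, 3, 1, 1, 2, 0], Z_8=15

15


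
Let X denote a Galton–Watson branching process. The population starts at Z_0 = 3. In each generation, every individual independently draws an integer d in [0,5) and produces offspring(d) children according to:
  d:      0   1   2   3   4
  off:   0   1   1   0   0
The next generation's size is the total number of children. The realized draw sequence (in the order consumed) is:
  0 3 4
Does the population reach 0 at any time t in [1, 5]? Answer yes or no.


yes

gen 0: Z_0=3, draws=[0, 3, 4], offspring=[0, 0, 0], Z_1=0
gen 1: Z_1=0, draws=[], offspring=[], Z_2=0
gen 2: Z_2=0, draws=[], offspring=[], Z_3=0
gen 3: Z_3=0, draws=[], offspring=[], Z_4=0
gen 4: Z_4=0, draws=[], offspring=[], Z_5=0


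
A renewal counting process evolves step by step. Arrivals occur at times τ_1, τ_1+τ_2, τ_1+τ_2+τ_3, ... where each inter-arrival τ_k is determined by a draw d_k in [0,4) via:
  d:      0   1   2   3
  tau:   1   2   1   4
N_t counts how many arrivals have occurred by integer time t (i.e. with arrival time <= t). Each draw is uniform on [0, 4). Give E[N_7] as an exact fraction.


Inter-arrival values over d=0..3: [1, 2, 1, 4]
Each d has probability 1/4, so the pmf of τ is: f(1) = 1/2, f(2) = 1/4, f(4) = 1/4
Renewal equation for m(n) = E[N_n]: condition on τ_1 = k (if k <= n, one arrival plus a fresh copy on the remaining n−k steps): m(n) = F(n) + Σ_{k<=n} f(k)·m(n−k), where F(n) = P(τ <= n) and m(0) = 0
m(1) = F(1) = 1/2
m(2) = F(2) + f(1)·m(1) = 3/4 + 1/2·1/2 = 1
m(3) = F(3) + f(1)·m(2) + f(2)·m(1) = 3/4 + 1/2·1 + 1/4·1/2 = 11/8
m(4) = F(4) + f(1)·m(3) + f(2)·m(2) = 1 + 1/2·11/8 + 1/4·1 = 31/16
m(5) = F(5) + f(1)·m(4) + f(2)·m(3) + f(4)·m(1) = 1 + 1/2·31/16 + 1/4·11/8 + 1/4·1/2 = 39/16
m(6) = F(6) + f(1)·m(5) + f(2)·m(4) + f(4)·m(2) = 1 + 1/2·39/16 + 1/4·31/16 + 1/4·1 = 189/64
m(7) = F(7) + f(1)·m(6) + f(2)·m(5) + f(4)·m(3) = 1 + 1/2·189/64 + 1/4·39/16 + 1/4·11/8 = 439/128
E[N_7] = m(7) = 439/128

439/128


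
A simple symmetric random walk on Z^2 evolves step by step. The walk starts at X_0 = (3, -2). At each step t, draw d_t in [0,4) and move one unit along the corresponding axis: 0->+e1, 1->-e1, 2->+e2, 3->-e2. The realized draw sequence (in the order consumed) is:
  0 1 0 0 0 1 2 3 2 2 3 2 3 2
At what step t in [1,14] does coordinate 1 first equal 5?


t=0: X=(3, -2), d=0 → +e1, X_1=(4, -2)
t=1: X=(4, -2), d=1 → -e1, X_2=(3, -2)
t=2: X=(3, -2), d=0 → +e1, X_3=(4, -2)
t=3: X=(4, -2), d=0 → +e1, X_4=(5, -2)
t=4: X=(5, -2), d=0 → +e1, X_5=(6, -2)
t=5: X=(6, -2), d=1 → -e1, X_6=(5, -2)
t=6: X=(5, -2), d=2 → +e2, X_7=(5, -1)
t=7: X=(5, -1), d=3 → -e2, X_8=(5, -2)
t=8: X=(5, -2), d=2 → +e2, X_9=(5, -1)
t=9: X=(5, -1), d=2 → +e2, X_10=(5, 0)
t=10: X=(5, 0), d=3 → -e2, X_11=(5, -1)
t=11: X=(5, -1), d=2 → +e2, X_12=(5, 0)
t=12: X=(5, 0), d=3 → -e2, X_13=(5, -1)
t=13: X=(5, -1), d=2 → +e2, X_14=(5, 0)

4


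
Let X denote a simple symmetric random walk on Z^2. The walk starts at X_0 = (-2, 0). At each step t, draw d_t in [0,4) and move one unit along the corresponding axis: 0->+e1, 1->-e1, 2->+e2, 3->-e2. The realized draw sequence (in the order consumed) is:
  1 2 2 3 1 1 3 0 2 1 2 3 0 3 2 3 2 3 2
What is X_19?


(-4, 1)

t=0: X=(-2, 0), d=1 → -e1, X_1=(-3, 0)
t=1: X=(-3, 0), d=2 → +e2, X_2=(-3, 1)
t=2: X=(-3, 1), d=2 → +e2, X_3=(-3, 2)
t=3: X=(-3, 2), d=3 → -e2, X_4=(-3, 1)
t=4: X=(-3, 1), d=1 → -e1, X_5=(-4, 1)
t=5: X=(-4, 1), d=1 → -e1, X_6=(-5, 1)
t=6: X=(-5, 1), d=3 → -e2, X_7=(-5, 0)
t=7: X=(-5, 0), d=0 → +e1, X_8=(-4, 0)
t=8: X=(-4, 0), d=2 → +e2, X_9=(-4, 1)
t=9: X=(-4, 1), d=1 → -e1, X_10=(-5, 1)
t=10: X=(-5, 1), d=2 → +e2, X_11=(-5, 2)
t=11: X=(-5, 2), d=3 → -e2, X_12=(-5, 1)
t=12: X=(-5, 1), d=0 → +e1, X_13=(-4, 1)
t=13: X=(-4, 1), d=3 → -e2, X_14=(-4, 0)
t=14: X=(-4, 0), d=2 → +e2, X_15=(-4, 1)
t=15: X=(-4, 1), d=3 → -e2, X_16=(-4, 0)
t=16: X=(-4, 0), d=2 → +e2, X_17=(-4, 1)
t=17: X=(-4, 1), d=3 → -e2, X_18=(-4, 0)
t=18: X=(-4, 0), d=2 → +e2, X_19=(-4, 1)


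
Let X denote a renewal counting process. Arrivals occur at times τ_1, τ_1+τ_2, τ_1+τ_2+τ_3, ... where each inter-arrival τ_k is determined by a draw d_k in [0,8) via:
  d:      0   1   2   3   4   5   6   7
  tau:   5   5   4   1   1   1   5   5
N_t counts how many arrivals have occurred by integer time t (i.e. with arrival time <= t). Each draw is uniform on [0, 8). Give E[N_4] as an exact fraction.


Inter-arrival values over d=0..7: [5, 5, 4, 1, 1, 1, 5, 5]
Each d has probability 1/8, so the pmf of τ is: f(1) = 3/8, f(4) = 1/8, f(5) = 1/2
Renewal equation for m(n) = E[N_n]: condition on τ_1 = k (if k <= n, one arrival plus a fresh copy on the remaining n−k steps): m(n) = F(n) + Σ_{k<=n} f(k)·m(n−k), where F(n) = P(τ <= n) and m(0) = 0
m(1) = F(1) = 3/8
m(2) = F(2) + f(1)·m(1) = 3/8 + 3/8·3/8 = 33/64
m(3) = F(3) + f(1)·m(2) = 3/8 + 3/8·33/64 = 291/512
m(4) = F(4) + f(1)·m(3) = 1/2 + 3/8·291/512 = 2921/4096
E[N_4] = m(4) = 2921/4096

2921/4096


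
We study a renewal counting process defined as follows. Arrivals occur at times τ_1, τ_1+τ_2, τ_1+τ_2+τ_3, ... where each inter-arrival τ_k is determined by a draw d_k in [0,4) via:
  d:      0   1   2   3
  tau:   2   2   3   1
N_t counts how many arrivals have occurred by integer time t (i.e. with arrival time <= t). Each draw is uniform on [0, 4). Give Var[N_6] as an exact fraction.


Inter-arrival values over d=0..3: [2, 2, 3, 1]
Each d has probability 1/4, so the pmf of τ is: f(1) = 1/4, f(2) = 1/2, f(3) = 1/4
Let p_n(j) = P(N_n = j), with p_0 = [1]. Condition on τ_1: p_n(0) = P(τ > n), and for j >= 1, p_n(j) = Σ_{k<=n} f(k)·p_{n−k}(j−1)
p_1 = [3/4, 1/4]  (j = 0..1)
p_2 = [1/4, 11/16, 1/16]  (j = 0..2)
p_3 = [0, 11/16, 19/64, 1/64]  (j = 0..3)
p_4 = [0, 5/16, 37/64, 27/256, 1/256]  (j = 0..4)
p_5 = [0, 1/16, 19/32, 79/256, 35/1024, 1/1024]  (j = 0..5)
p_6 = [0, 0, 11/32, 131/256, 137/1024, 43/4096, 1/4096]  (j = 0..6)
E[N_6] = Σ j·p_6(j) = 11517/4096;  E[N_6²] = Σ j²·p_6(j) = 34375/4096
Var[N_6] = 34375/4096 − (11517/4096)² = 8158711/16777216

8158711/16777216


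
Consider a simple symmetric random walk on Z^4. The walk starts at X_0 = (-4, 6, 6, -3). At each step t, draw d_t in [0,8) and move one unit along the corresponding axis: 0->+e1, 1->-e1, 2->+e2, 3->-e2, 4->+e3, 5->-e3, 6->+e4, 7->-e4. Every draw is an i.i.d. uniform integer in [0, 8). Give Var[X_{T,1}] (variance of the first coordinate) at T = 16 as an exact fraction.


Outcome values over d=0..7: [1, -1, 0, 0, 0, 0, 0, 0]
Σy = 0, Σy² = 2, M = 8
μ = 0/8 = 0,  σ² = 2/8 − (0)² = 1/4
Independent increments: Var[X_16] = 16·σ² = 16·(1/4) = 4

4


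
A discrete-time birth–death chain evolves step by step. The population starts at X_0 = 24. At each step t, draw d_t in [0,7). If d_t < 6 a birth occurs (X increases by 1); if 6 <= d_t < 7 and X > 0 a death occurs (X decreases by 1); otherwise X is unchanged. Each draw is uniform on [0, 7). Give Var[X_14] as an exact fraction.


48/7

X can drop by at most 1 per step and X_0 = 24 > T = 14, so X_t >= 24 − t >= 10 > 0 for every t <= 14: the floor at 0 (the 'and X > 0' condition) never binds. Hence X_14 = X_0 + Σ_{t<14} Y_t with i.i.d. increments Y_t = y(d_t) ∈ {+1, −1, 0}.
Outcome values over d=0..6: [1, 1, 1, 1, 1, 1, -1]
Σy = 5, Σy² = 7, M = 7
μ = 5/7 = 5/7,  σ² = 7/7 − (5/7)² = 24/49
Independent increments: Var[X_14] = 14·σ² = 14·(24/49) = 48/7


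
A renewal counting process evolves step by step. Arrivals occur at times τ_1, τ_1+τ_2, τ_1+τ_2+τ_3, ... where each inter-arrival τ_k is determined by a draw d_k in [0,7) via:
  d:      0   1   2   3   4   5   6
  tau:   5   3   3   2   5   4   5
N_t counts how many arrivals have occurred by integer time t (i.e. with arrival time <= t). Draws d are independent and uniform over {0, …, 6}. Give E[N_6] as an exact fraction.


Inter-arrival values over d=0..6: [5, 3, 3, 2, 5, 4, 5]
Each d has probability 1/7, so the pmf of τ is: f(2) = 1/7, f(3) = 2/7, f(4) = 1/7, f(5) = 3/7
Renewal equation for m(n) = E[N_n]: condition on τ_1 = k (if k <= n, one arrival plus a fresh copy on the remaining n−k steps): m(n) = F(n) + Σ_{k<=n} f(k)·m(n−k), where F(n) = P(τ <= n) and m(0) = 0
m(1) = F(1) = 0
m(2) = F(2) = 1/7
m(3) = F(3) = 3/7
m(4) = F(4) + f(2)·m(2) = 4/7 + 1/7·1/7 = 29/49
m(5) = F(5) + f(2)·m(3) + f(3)·m(2) = 1 + 1/7·3/7 + 2/7·1/7 = 54/49
m(6) = F(6) + f(2)·m(4) + f(3)·m(3) + f(4)·m(2) = 1 + 1/7·29/49 + 2/7·3/7 + 1/7·1/7 = 421/343
E[N_6] = m(6) = 421/343

421/343


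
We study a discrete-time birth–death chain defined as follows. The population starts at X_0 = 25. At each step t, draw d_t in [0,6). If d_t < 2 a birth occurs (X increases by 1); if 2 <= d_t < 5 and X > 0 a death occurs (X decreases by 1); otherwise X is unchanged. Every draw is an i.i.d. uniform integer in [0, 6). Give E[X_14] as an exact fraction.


X can drop by at most 1 per step and X_0 = 25 > T = 14, so X_t >= 25 − t >= 11 > 0 for every t <= 14: the floor at 0 (the 'and X > 0' condition) never binds. Hence X_14 = X_0 + Σ_{t<14} Y_t with i.i.d. increments Y_t = y(d_t) ∈ {+1, −1, 0}.
Outcome values over d=0..5: [1, 1, -1, -1, -1, 0]
Σy = -1, Σy² = 5, M = 6
μ = -1/6 = -1/6,  σ² = 5/6 − (-1/6)² = 29/36
E[X_14] = 25 + 14·(-1/6) = 68/3

68/3


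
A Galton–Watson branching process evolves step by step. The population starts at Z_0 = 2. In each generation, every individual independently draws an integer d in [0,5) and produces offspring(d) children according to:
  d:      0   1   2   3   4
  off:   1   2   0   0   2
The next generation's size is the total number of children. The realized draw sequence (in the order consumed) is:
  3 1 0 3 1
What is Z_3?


2

gen 0: Z_0=2, draws=[3, 1], offspring=[0, 2], Z_1=2
gen 1: Z_1=2, draws=[0, 3], offspring=[1, 0], Z_2=1
gen 2: Z_2=1, draws=[1], offspring=[2], Z_3=2


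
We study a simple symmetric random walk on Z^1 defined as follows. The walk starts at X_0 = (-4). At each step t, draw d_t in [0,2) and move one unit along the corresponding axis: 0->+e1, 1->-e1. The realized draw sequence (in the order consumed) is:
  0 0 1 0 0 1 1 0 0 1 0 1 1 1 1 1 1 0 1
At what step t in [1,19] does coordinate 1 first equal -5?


t=0: X=(-4), d=0 → +e1, X_1=(-3)
t=1: X=(-3), d=0 → +e1, X_2=(-2)
t=2: X=(-2), d=1 → -e1, X_3=(-3)
t=3: X=(-3), d=0 → +e1, X_4=(-2)
t=4: X=(-2), d=0 → +e1, X_5=(-1)
t=5: X=(-1), d=1 → -e1, X_6=(-2)
t=6: X=(-2), d=1 → -e1, X_7=(-3)
t=7: X=(-3), d=0 → +e1, X_8=(-2)
t=8: X=(-2), d=0 → +e1, X_9=(-1)
t=9: X=(-1), d=1 → -e1, X_10=(-2)
t=10: X=(-2), d=0 → +e1, X_11=(-1)
t=11: X=(-1), d=1 → -e1, X_12=(-2)
t=12: X=(-2), d=1 → -e1, X_13=(-3)
t=13: X=(-3), d=1 → -e1, X_14=(-4)
t=14: X=(-4), d=1 → -e1, X_15=(-5)
t=15: X=(-5), d=1 → -e1, X_16=(-6)
t=16: X=(-6), d=1 → -e1, X_17=(-7)
t=17: X=(-7), d=0 → +e1, X_18=(-6)
t=18: X=(-6), d=1 → -e1, X_19=(-7)

15


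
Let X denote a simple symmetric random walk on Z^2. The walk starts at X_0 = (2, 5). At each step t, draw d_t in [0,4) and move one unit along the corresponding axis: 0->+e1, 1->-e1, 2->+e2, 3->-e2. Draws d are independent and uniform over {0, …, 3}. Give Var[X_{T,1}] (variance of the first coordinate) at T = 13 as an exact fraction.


13/2

Outcome values over d=0..3: [1, -1, 0, 0]
Σy = 0, Σy² = 2, M = 4
μ = 0/4 = 0,  σ² = 2/4 − (0)² = 1/2
Independent increments: Var[X_13] = 13·σ² = 13·(1/2) = 13/2


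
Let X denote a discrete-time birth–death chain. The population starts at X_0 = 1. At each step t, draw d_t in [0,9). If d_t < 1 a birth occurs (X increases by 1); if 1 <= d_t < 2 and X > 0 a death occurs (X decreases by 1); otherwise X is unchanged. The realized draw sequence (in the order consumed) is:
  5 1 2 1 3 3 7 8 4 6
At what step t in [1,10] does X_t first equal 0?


2

t=0: X=1, d=5 → hold, X_1=1
t=1: X=1, d=1 → death, X_2=0
t=2: X=0, d=2 → hold, X_3=0
t=3: X=0, d=1 → hold, X_4=0
t=4: X=0, d=3 → hold, X_5=0
t=5: X=0, d=3 → hold, X_6=0
t=6: X=0, d=7 → hold, X_7=0
t=7: X=0, d=8 → hold, X_8=0
t=8: X=0, d=4 → hold, X_9=0
t=9: X=0, d=6 → hold, X_10=0


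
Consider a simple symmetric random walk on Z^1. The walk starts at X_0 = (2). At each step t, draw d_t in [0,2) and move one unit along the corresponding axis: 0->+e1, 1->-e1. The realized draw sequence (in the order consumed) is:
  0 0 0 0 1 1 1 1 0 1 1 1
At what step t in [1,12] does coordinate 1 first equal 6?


4

t=0: X=(2), d=0 → +e1, X_1=(3)
t=1: X=(3), d=0 → +e1, X_2=(4)
t=2: X=(4), d=0 → +e1, X_3=(5)
t=3: X=(5), d=0 → +e1, X_4=(6)
t=4: X=(6), d=1 → -e1, X_5=(5)
t=5: X=(5), d=1 → -e1, X_6=(4)
t=6: X=(4), d=1 → -e1, X_7=(3)
t=7: X=(3), d=1 → -e1, X_8=(2)
t=8: X=(2), d=0 → +e1, X_9=(3)
t=9: X=(3), d=1 → -e1, X_10=(2)
t=10: X=(2), d=1 → -e1, X_11=(1)
t=11: X=(1), d=1 → -e1, X_12=(0)


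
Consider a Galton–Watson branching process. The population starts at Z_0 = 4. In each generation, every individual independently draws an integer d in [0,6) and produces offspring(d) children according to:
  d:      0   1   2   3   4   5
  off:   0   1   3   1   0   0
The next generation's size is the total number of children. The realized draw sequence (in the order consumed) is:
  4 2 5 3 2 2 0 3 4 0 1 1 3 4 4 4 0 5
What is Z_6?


gen 0: Z_0=4, draws=[4, 2, 5, 3], offspring=[0, 3, 0, 1], Z_1=4
gen 1: Z_1=4, draws=[2, 2, 0, 3], offspring=[3, 3, 0, 1], Z_2=7
gen 2: Z_2=7, draws=[4, 0, 1, 1, 3, 4, 4], offspring=[0, 0, 1, 1, 1, 0, 0], Z_3=3
gen 3: Z_3=3, draws=[4, 0, 5], offspring=[0, 0, 0], Z_4=0
gen 4: Z_4=0, draws=[], offspring=[], Z_5=0
gen 5: Z_5=0, draws=[], offspring=[], Z_6=0

0


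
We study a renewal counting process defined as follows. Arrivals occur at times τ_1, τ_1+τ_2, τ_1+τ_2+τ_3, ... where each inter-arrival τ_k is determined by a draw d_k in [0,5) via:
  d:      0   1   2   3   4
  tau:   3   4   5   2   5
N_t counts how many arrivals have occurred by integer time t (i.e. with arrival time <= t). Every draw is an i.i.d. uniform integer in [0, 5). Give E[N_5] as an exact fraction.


28/25

Inter-arrival values over d=0..4: [3, 4, 5, 2, 5]
Each d has probability 1/5, so the pmf of τ is: f(2) = 1/5, f(3) = 1/5, f(4) = 1/5, f(5) = 2/5
Renewal equation for m(n) = E[N_n]: condition on τ_1 = k (if k <= n, one arrival plus a fresh copy on the remaining n−k steps): m(n) = F(n) + Σ_{k<=n} f(k)·m(n−k), where F(n) = P(τ <= n) and m(0) = 0
m(1) = F(1) = 0
m(2) = F(2) = 1/5
m(3) = F(3) = 2/5
m(4) = F(4) + f(2)·m(2) = 3/5 + 1/5·1/5 = 16/25
m(5) = F(5) + f(2)·m(3) + f(3)·m(2) = 1 + 1/5·2/5 + 1/5·1/5 = 28/25
E[N_5] = m(5) = 28/25


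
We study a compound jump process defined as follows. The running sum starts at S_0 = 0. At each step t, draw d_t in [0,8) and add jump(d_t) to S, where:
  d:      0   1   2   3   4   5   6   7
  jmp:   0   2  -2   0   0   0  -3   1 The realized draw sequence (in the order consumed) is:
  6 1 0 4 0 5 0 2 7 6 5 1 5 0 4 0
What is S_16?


-3

t=0: S=0, d=6, jump=-3, S_1=-3
t=1: S=-3, d=1, jump=2, S_2=-1
t=2: S=-1, d=0, jump=0, S_3=-1
t=3: S=-1, d=4, jump=0, S_4=-1
t=4: S=-1, d=0, jump=0, S_5=-1
t=5: S=-1, d=5, jump=0, S_6=-1
t=6: S=-1, d=0, jump=0, S_7=-1
t=7: S=-1, d=2, jump=-2, S_8=-3
t=8: S=-3, d=7, jump=1, S_9=-2
t=9: S=-2, d=6, jump=-3, S_10=-5
t=10: S=-5, d=5, jump=0, S_11=-5
t=11: S=-5, d=1, jump=2, S_12=-3
t=12: S=-3, d=5, jump=0, S_13=-3
t=13: S=-3, d=0, jump=0, S_14=-3
t=14: S=-3, d=4, jump=0, S_15=-3
t=15: S=-3, d=0, jump=0, S_16=-3
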